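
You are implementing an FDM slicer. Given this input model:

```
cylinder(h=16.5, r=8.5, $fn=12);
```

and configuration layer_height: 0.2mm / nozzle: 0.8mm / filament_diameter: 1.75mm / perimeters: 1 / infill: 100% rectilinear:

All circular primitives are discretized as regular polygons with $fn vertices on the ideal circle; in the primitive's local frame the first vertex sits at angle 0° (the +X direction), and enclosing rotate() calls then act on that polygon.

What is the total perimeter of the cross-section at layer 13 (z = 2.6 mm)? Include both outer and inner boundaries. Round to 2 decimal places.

At z = 2.6 mm: the r=8.5 cylinder contributes a regular 12-gon of circumradius 8.5 (perimeter = 2·12·8.500·sin(180°/12) = 52.80 mm). Overall, the cross-section is a single solid region. Total boundary length (outer) = 52.80 mm.

52.80 mm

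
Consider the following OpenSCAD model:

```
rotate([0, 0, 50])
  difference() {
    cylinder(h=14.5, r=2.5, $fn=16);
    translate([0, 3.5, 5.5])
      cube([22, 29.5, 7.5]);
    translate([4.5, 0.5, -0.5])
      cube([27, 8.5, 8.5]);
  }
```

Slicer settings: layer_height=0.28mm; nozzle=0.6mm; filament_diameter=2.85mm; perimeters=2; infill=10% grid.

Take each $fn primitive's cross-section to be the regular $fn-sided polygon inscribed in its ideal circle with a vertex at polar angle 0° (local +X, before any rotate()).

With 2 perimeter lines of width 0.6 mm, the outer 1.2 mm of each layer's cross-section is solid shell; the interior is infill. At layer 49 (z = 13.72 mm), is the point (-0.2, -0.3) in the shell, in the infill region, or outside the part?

At z = 13.72 mm: the cylinder: section is a regular 16-gon, circumradius r=2.5; the cube at (0, 3.5) is absent (z outside [5.5, 13]); the cube at (4.5, 0.5) does not reach this height (z outside [-0.5, 8]); After the difference (first − rest): none of the subtracted shapes is present at this height, so the r=2.5 cylinder is unchanged — 1 connected region; (rotated 50° about Z; rotation is an isometry so areas/perimeters/island counts are preserved). Overall, the cross-section is a single solid region. Undo the 50° rotation: the query point maps to (-0.358, -0.040) in the un-rotated model frame. The nearest boundary edge runs (-2.50, 0.00)→(-2.31, -0.96); distance from the point to it = 2.09 mm. The point is inside the cross-section and 2.09 mm from the nearest boundary — more than the 1.2 mm shell width (2 × 0.6), so it's in the infill interior.

infill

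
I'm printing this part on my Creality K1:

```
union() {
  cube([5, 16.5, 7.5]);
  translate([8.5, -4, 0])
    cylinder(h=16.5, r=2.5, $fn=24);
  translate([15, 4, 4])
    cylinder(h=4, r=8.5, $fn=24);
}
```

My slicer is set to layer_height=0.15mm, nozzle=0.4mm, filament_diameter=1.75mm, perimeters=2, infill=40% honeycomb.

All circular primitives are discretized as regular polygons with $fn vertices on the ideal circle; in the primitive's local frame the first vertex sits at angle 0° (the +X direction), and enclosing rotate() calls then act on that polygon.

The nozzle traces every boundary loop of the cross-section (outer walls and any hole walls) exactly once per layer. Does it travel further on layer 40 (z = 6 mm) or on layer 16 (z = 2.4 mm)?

layer 40 (z = 6 mm)

Layer 40 (z = 6): the 5×16.5 cube contributes its full rectangle (perimeter 43.00 mm); the r=2.5 cylinder at (8.5, -4) contributes a regular 24-gon of circumradius 2.5 (perimeter = 2·24·2.500·sin(180°/24) = 15.66 mm); the r=8.5 cylinder at (15, 4) contributes a regular 24-gon of circumradius 8.5 (perimeter = 2·24·8.500·sin(180°/24) = 53.25 mm); Merging all regions: the regions partially overlap (shared area 1.29 mm²), so the edge portions inside another operand are dropped and the merged outline is re-measured after clipping — boundary = 105.65 mm. So its perimeter = 105.65 mm. Layer 16 (z = 2.4): the 5×16.5 cube contributes its full rectangle (perimeter 43.00 mm); the cylinder at (8.5, -4): section is a regular 24-gon, circumradius r=2.5 (perimeter = 2·24·2.500·sin(180°/24) = 15.66 mm); the cylinder at (15, 4) does not reach this height (z outside [4, 8]); Taking the union: the 2 present regions are separate (no shared area or edge), so areas and boundary lengths simply add and each stays a separate island — boundary = 58.66 mm. So its perimeter = 58.66 mm. Layer 40 is larger (105.65 vs 58.66 mm).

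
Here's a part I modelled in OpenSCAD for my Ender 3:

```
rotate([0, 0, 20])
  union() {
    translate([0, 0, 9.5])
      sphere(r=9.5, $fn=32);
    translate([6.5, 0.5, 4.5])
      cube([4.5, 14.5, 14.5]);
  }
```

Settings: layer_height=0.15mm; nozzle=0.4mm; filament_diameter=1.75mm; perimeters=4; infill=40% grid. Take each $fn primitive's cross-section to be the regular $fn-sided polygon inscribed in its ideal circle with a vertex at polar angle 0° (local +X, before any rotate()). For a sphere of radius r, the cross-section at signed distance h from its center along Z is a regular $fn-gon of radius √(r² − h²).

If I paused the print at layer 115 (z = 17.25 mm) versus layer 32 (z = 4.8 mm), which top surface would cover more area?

Layer 115 (z = 17.25): the sphere: section is a regular 32-gon, circumradius = √(r²−h²) = √(9.5²−7.75²) = 5.494 (area = (32/2)·5.494²·sin(360°/32) = 94.23 mm²); the cube at (6.5, 0.5) (footprint 4.5×14.5) is included at this height (area 65.25 mm²); Combining (union): the 2 present regions are separate (no shared area or edge), so areas and boundary lengths simply add and each stays a separate island — area = 159.48 mm²; (rotated 20° about Z; rotation is an isometry so areas/perimeters/island counts are preserved). So its area = 159.48 mm². Layer 32 (z = 4.8): the sphere: section is a regular 32-gon, circumradius = √(r²−h²) = √(9.5²−4.7²) = 8.256 (area = (32/2)·8.256²·sin(360°/32) = 212.76 mm²); the cube at (6.5, 0.5) is present — its section is the full 4.5×14.5 rectangle (area 65.25 mm²); Merging all regions: the regions partially overlap — summed areas 278.01 mm² minus the doubly-counted overlap 5.09 mm² gives 272.92 mm² — area = 272.92 mm²; (whole slice rotated 20° about Z — lengths, areas and connectivity unchanged). So its area = 272.92 mm². Layer 32 is larger (272.92 vs 159.48 mm²).

layer 32 (z = 4.8 mm)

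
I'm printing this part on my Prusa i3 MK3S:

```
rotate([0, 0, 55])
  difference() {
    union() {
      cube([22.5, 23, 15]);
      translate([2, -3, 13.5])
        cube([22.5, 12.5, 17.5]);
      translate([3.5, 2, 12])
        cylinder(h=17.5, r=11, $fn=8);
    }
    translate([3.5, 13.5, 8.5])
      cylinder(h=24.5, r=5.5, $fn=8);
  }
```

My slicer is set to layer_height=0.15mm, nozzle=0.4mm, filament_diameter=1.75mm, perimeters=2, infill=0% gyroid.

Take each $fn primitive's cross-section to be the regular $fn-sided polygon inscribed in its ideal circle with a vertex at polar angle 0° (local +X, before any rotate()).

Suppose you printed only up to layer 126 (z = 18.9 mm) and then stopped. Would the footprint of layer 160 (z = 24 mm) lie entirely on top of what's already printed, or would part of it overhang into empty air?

Compare the two slices. At z = 18.9: the cube is not intersected at this z (z outside [0, 15]); the cube at (2, -3) is present — its section is the full 22.5×12.5 rectangle (area 281.25 mm²); the r=11 cylinder at (3.5, 2) gives a regular 8-gon of circumradius 11 (constant along its height) (area = (8/2)·11.000²·sin(360°/8) = 342.24 mm²); Combining (union): the regions partially overlap — summed areas 623.49 mm² minus the doubly-counted overlap 139.42 mm² gives 484.07 mm² — area = 484.07 mm²; the cylinder at (3.5, 13.5): section is a regular 8-gon, circumradius r=5.5 (area = (8/2)·5.500²·sin(360°/8) = 85.56 mm²); After the difference (first − rest): starting from the result so far (484.07 mm²), the r=5.5 cylinder at (3.5, 13.5) partially overlaps it — only the 27.48 mm² overlap (of its 85.56 mm²) is removed, clipping the outline — area = 456.59 mm²; (rotated 55° about Z; rotation is an isometry so areas/perimeters/island counts are preserved). At z = 24: the cube is not intersected at this z (z outside [0, 15]); the cube at (2, -3) (footprint 22.5×12.5) is included at this height (area 281.25 mm²); the r=11 cylinder at (3.5, 2) contributes a regular 8-gon of circumradius 11 (area = (8/2)·11.000²·sin(360°/8) = 342.24 mm²); Merging all regions: the regions partially overlap — summed areas 623.49 mm² minus the doubly-counted overlap 139.42 mm² gives 484.07 mm² — area = 484.07 mm²; the r=5.5 cylinder at (3.5, 13.5) gives a regular 8-gon of circumradius 5.5 (constant along its height) (area = (8/2)·5.500²·sin(360°/8) = 85.56 mm²); After the difference (first − rest): starting from that combined region (484.07 mm²), the r=5.5 cylinder at (3.5, 13.5) partially overlaps it — only the 27.48 mm² overlap (of its 85.56 mm²) is removed, clipping the outline — area = 456.59 mm²; (whole slice rotated 55° about Z — lengths, areas and connectivity unchanged). Checking containment: the cross-section at z = 24 is a subset of the cross-section at z = 18.9.

entirely on top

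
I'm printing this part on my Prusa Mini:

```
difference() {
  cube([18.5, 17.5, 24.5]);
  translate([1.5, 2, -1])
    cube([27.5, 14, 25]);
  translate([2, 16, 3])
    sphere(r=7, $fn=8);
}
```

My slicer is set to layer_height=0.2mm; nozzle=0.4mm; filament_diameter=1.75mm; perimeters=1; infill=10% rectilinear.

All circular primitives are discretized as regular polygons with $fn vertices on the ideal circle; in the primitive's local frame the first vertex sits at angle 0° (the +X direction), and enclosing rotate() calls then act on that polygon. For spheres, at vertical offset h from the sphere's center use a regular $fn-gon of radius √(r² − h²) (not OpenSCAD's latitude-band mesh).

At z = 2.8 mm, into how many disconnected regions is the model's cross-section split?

2

At z = 2.8 mm: the 18.5×17.5 cube contributes its full rectangle; the cube at (1.5, 2) is present — its section is the full 27.5×14 rectangle; the r=7 sphere at (2, 16) slices to a regular 8-gon of circumradius 6.997 (√(r²−h²) with h=0.2 from center); Subtracting the remaining from the first: starting from the 18.5×17.5 cube, the 27.5×14 cube at (1.5, 2) partially overlaps it — only the 238.00 mm² overlap (of its 385.00 mm²) is removed, clipping the outline; the r=7 sphere at (2, 16) partially overlaps it — only the 22.75 mm² overlap (of its 138.48 mm²) is removed, clipping the outline — 2 connected regions. The result has 2 disconnected regions.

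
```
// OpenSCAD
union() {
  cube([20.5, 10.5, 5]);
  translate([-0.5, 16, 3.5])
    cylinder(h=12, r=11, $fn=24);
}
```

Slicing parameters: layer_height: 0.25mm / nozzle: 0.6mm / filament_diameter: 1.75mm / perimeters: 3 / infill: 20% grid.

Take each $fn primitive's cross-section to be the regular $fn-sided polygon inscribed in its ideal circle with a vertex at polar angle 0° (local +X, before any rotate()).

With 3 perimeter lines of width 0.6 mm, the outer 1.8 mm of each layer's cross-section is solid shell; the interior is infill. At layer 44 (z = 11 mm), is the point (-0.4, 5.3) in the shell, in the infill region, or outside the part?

shell

At z = 11 mm: the cube is not intersected at this z (z outside [0, 5]); the r=11 cylinder at (-0.5, 16) contributes a regular 24-gon of circumradius 11; Taking the union: only the r=11 cylinder at (-0.5, 16) is present, so the union is just that shape — 1 connected region. Overall, the cross-section is a single solid region. The nearest boundary edge runs (-0.50, 5.00)→(2.35, 5.37); distance from the point to it = 0.28 mm. The point is inside the cross-section, 0.28 mm from the nearest boundary — within the 1.8 mm shell band (3 × 0.6).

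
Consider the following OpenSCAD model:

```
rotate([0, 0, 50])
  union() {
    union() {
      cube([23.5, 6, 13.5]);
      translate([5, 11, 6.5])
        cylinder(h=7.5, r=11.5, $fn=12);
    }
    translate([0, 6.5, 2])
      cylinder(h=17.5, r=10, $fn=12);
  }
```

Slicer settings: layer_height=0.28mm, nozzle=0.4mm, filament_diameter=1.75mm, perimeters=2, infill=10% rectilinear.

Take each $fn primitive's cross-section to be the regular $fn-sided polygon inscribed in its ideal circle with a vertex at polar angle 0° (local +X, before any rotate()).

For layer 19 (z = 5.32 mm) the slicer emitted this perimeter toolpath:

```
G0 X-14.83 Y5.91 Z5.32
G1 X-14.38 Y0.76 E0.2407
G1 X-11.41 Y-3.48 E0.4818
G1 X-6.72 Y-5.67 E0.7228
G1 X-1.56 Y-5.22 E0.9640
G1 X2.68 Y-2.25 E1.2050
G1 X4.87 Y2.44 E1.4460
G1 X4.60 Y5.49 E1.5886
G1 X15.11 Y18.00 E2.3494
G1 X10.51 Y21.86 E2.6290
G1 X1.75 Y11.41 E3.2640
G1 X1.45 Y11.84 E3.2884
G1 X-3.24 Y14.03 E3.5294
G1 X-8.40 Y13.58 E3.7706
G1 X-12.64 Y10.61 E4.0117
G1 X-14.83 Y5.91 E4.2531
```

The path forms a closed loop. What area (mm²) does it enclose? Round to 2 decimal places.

Apply the shoelace formula to the sequence of (X, Y) vertices; enclosed area = 387.51 mm².

387.51 mm²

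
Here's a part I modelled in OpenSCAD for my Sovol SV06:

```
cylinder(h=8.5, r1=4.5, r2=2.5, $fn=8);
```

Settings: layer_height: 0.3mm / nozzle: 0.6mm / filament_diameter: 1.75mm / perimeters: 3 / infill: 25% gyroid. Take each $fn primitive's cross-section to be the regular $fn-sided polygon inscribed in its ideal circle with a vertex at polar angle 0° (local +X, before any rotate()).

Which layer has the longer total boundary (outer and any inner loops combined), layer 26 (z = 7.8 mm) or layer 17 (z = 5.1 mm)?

Layer 26 (z = 7.8): the cone (r1=4.5→r2=2.5) has section circumradius 2.665 here — a regular 8-gon (perimeter = 2·8·2.665·sin(180°/8) = 16.32 mm). So its perimeter = 16.32 mm. Layer 17 (z = 5.1): the cone contributes a regular 8-gon of circumradius 3.300 (interpolated between r1=4.5 and r2=2.5 at t=0.600) (perimeter = 2·8·3.300·sin(180°/8) = 20.21 mm). So its perimeter = 20.21 mm. Layer 17 is larger (20.21 vs 16.32 mm).

layer 17 (z = 5.1 mm)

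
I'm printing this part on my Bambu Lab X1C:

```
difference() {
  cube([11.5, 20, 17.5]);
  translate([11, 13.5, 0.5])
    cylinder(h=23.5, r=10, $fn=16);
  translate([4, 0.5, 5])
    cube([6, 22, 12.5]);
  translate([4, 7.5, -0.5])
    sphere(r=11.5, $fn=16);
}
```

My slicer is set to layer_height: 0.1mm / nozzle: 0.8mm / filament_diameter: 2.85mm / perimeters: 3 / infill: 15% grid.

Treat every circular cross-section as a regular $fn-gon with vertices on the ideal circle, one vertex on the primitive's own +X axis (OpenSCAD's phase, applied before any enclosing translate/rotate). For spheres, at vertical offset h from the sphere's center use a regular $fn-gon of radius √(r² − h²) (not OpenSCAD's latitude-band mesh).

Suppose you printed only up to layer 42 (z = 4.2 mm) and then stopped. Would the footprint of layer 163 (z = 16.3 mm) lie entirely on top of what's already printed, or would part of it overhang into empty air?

part overhangs

Compare the two slices. At z = 4.2: the cube is present — its section is the full 11.5×20 rectangle (area 230.00 mm²); the r=10 cylinder at (11, 13.5) gives a regular 16-gon of circumradius 10 (constant along its height) (area = (16/2)·10.000²·sin(360°/16) = 306.15 mm²); the cube at (4, 0.5) does not reach this height (z outside [5, 17.5]); the r=11.5 sphere at (4, 7.5) slices to a regular 16-gon of circumradius 10.496 (√(r²−h²) with h=4.7 from center) (area = (16/2)·10.496²·sin(360°/16) = 337.25 mm²); Subtracting the remaining from the first: starting from the 11.5×20 cube (230.00 mm²), the r=10 cylinder at (11, 13.5) partially overlaps it — only the 143.88 mm² overlap (of its 306.15 mm²) is removed, clipping the outline; the r=11.5 sphere at (4, 7.5) partially overlaps it — only the 79.11 mm² overlap (of its 337.25 mm²) is removed, clipping the outline — area = 7.01 mm². At z = 16.3: the 11.5×20 cube contributes its full rectangle (area 230.00 mm²); the cylinder at (11, 13.5): section is a regular 16-gon, circumradius r=10 (area = (16/2)·10.000²·sin(360°/16) = 306.15 mm²); the 6×22 cube at (4, 0.5) contributes its full rectangle (area 132.00 mm²); the sphere at (4, 7.5) is not intersected at this z (|z−center|=16.800 > r=11.5); Taking the first minus the rest: starting from the 11.5×20 cube (230.00 mm²), the r=10 cylinder at (11, 13.5) partially overlaps it — only the 143.88 mm² overlap (of its 306.15 mm²) is removed, clipping the outline; the 6×22 cube at (4, 0.5) partially overlaps it — only the 25.14 mm² overlap (of its 132.00 mm²) is removed, clipping the outline — area = 60.98 mm². Checking containment: at z = 16.3 the cross-section extends beyond the z = 4.2 cross-section by about 53.97 mm².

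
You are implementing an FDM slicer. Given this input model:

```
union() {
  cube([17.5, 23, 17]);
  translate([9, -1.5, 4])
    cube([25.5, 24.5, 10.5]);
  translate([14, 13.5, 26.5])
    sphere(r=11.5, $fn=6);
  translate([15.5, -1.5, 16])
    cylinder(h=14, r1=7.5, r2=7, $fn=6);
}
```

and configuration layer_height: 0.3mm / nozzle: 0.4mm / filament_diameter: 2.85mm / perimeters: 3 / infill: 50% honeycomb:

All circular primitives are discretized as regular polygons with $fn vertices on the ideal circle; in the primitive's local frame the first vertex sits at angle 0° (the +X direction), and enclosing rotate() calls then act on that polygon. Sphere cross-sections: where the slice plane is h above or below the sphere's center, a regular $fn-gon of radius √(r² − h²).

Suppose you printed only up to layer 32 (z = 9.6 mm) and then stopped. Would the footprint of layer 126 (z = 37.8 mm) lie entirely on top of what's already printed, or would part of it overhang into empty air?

entirely on top

Compare the two slices. At z = 9.6: the 17.5×23 cube contributes its full rectangle (area 402.50 mm²); the cube at (9, -1.5) (footprint 25.5×24.5) is included at this height (area 624.75 mm²); the sphere at (14, 13.5) is absent (|z−center|=16.900 > r=11.5); the cone at (15.5, -1.5) is absent (z outside [16, 30]); Taking the union: the regions partially overlap — summed areas 1027.25 mm² minus the doubly-counted overlap 195.50 mm² gives 831.75 mm² — area = 831.75 mm². At z = 37.8: the cube is absent (z outside [0, 17]); the cube at (9, -1.5) is absent (z outside [4, 14.5]); the r=11.5 sphere at (14, 13.5) contributes a regular 6-gon of circumradius √(11.5²−11.3²) = 2.135 (area = (6/2)·2.135²·sin(360°/6) = 11.85 mm²); the cone at (15.5, -1.5) is absent (z outside [16, 30]); Merging all regions: only the r=11.5 sphere at (14, 13.5) is present, so the union is just that shape — area = 11.85 mm². Checking containment: the cross-section at z = 37.8 is a subset of the cross-section at z = 9.6.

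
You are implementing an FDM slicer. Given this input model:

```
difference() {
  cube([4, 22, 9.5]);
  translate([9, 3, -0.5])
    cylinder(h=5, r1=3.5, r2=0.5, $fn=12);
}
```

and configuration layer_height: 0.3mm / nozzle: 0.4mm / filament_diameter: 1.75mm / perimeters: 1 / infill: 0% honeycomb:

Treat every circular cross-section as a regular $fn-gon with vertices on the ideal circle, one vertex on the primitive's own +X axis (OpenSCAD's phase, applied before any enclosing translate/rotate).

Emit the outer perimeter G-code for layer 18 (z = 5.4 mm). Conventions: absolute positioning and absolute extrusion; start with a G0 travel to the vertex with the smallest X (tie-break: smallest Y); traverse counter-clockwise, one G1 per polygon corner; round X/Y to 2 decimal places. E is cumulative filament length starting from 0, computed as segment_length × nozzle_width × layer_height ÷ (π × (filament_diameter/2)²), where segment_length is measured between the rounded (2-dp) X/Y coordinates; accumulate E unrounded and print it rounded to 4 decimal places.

At z = 5.4 mm: the 4×22 cube contributes its full rectangle; the cone at (9, 3) does not reach this height (z outside [-0.5, 4.5]); Taking the first minus the rest: none of the subtracted shapes is present at this height, so the 4×22 cube is unchanged — 1 connected region. The outline is a single polygon with 4 vertices. Extrusion per mm of travel: 0.4 × 0.3 / (π × 0.875²) = 0.049890. Accumulating E over each segment gives final E = 2.5943.

G0 X0.00 Y0.00 Z5.40
G1 X4.00 Y0.00 E0.1996
G1 X4.00 Y22.00 E1.2971
G1 X0.00 Y22.00 E1.4967
G1 X0.00 Y0.00 E2.5943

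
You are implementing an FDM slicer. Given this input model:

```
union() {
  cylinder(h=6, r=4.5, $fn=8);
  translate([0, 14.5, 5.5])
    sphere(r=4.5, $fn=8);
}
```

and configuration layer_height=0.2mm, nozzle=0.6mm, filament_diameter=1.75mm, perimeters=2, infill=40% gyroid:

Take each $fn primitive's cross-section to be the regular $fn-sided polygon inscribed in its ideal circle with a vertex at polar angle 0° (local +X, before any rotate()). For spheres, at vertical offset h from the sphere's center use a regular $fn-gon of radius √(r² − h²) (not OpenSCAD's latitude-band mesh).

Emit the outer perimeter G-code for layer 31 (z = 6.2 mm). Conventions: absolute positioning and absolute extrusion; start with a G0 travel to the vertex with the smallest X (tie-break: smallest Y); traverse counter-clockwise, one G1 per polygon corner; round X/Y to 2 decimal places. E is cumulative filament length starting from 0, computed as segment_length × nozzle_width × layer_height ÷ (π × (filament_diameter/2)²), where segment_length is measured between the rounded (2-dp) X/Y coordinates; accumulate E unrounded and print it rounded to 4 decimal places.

At z = 6.2 mm: the cylinder is not intersected at this z (z outside [0, 6]); the r=4.5 sphere at (0, 14.5) contributes a regular 8-gon of circumradius √(4.5²−0.7²) = 4.445; Merging all regions: only the r=4.5 sphere at (0, 14.5) is present, so the union is just that shape — 1 connected region. The outline is a single polygon with 8 vertices. Extrusion per mm of travel: 0.6 × 0.2 / (π × 0.875²) = 0.049890. Accumulating E over each segment gives final E = 1.3579.

G0 X-4.45 Y14.50 Z6.20
G1 X-3.14 Y11.36 E0.1697
G1 X0.00 Y10.05 E0.3395
G1 X3.14 Y11.36 E0.5092
G1 X4.45 Y14.50 E0.6790
G1 X3.14 Y17.64 E0.8487
G1 X0.00 Y18.95 E1.0185
G1 X-3.14 Y17.64 E1.1882
G1 X-4.45 Y14.50 E1.3579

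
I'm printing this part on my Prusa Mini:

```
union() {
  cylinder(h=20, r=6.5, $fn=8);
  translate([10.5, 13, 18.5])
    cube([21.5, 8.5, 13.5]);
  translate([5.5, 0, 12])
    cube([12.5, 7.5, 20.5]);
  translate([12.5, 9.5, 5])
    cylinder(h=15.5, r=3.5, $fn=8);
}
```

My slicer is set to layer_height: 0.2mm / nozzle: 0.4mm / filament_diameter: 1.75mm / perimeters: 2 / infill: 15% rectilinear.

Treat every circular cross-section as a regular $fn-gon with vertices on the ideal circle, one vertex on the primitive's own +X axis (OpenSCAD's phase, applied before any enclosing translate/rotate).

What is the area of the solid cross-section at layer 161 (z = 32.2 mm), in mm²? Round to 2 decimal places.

At z = 32.2 mm: the cylinder is absent (z outside [0, 20]); the cube at (10.5, 13) is absent (z outside [18.5, 32]); the 12.5×7.5 cube at (5.5, 0) contributes its full rectangle (area 93.75 mm²); the cylinder at (12.5, 9.5) does not reach this height (z outside [5, 20.5]); Merging all regions: only the 12.5×7.5 cube at (5.5, 0) is present, so the union is just that shape — area = 93.75 mm². Overall, the cross-section is a single solid region. Net area = 93.75 mm².

93.75 mm²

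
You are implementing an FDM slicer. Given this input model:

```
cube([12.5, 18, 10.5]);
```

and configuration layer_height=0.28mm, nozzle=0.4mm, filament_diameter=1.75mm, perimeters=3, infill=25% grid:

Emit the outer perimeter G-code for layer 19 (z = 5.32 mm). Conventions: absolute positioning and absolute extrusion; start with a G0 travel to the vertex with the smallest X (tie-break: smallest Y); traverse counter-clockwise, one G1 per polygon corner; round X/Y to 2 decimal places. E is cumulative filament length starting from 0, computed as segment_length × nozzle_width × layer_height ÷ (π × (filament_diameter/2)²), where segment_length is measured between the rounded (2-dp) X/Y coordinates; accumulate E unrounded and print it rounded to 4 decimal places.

G0 X0.00 Y0.00 Z5.32
G1 X12.50 Y0.00 E0.5821
G1 X12.50 Y18.00 E1.4202
G1 X0.00 Y18.00 E2.0023
G1 X0.00 Y0.00 E2.8404

At z = 5.32 mm: the cube (footprint 12.5×18) is included at this height. The outline is a single polygon with 4 vertices. Extrusion per mm of travel: 0.4 × 0.28 / (π × 0.875²) = 0.046564. Accumulating E over each segment gives final E = 2.8404.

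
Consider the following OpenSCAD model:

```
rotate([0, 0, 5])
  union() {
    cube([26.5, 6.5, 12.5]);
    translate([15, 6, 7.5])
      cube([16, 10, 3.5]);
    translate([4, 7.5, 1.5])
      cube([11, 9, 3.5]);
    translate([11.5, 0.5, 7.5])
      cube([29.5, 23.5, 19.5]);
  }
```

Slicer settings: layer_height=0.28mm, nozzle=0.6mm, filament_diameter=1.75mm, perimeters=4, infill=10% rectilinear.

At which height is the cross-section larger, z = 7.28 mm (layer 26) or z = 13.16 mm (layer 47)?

Layer 26 (z = 7.28): the cube (footprint 26.5×6.5) is included at this height (area 172.25 mm²); the cube at (15, 6) is not intersected at this z (z outside [7.5, 11]); the cube at (4, 7.5) is not intersected at this z (z outside [1.5, 5]); the cube at (11.5, 0.5) is absent (z outside [7.5, 27]); Taking the union: only the 26.5×6.5 cube is present, so the union is just that shape — area = 172.25 mm²; (whole slice rotated 5° about Z — lengths, areas and connectivity unchanged). So its area = 172.25 mm². Layer 47 (z = 13.16): the cube does not reach this height (z outside [0, 12.5]); the cube at (15, 6) does not reach this height (z outside [7.5, 11]); the cube at (4, 7.5) is absent (z outside [1.5, 5]); the cube at (11.5, 0.5) is present — its section is the full 29.5×23.5 rectangle (area 693.25 mm²); Taking the union: only the 29.5×23.5 cube at (11.5, 0.5) is present, so the union is just that shape — area = 693.25 mm²; (rotated 5° about Z; rotation is an isometry so areas/perimeters/island counts are preserved). So its area = 693.25 mm². Layer 47 is larger (693.25 vs 172.25 mm²).

layer 47 (z = 13.16 mm)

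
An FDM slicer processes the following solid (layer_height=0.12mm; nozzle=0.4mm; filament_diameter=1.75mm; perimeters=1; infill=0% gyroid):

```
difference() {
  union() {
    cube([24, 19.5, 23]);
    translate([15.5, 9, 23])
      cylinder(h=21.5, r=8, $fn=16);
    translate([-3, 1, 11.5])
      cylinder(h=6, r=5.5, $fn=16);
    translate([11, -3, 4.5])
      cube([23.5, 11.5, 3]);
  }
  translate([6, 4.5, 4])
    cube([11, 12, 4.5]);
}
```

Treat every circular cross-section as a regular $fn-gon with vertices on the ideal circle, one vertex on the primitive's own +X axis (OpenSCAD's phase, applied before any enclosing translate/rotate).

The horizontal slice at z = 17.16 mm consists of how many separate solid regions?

At z = 17.16 mm: the 24×19.5 cube contributes its full rectangle; the cylinder at (15.5, 9) is absent (z outside [23, 44.5]); the r=5.5 cylinder at (-3, 1) gives a regular 16-gon of circumradius 5.5 (constant along its height); the cube at (11, -3) does not reach this height (z outside [4.5, 7.5]); Taking the union: the regions partially overlap (shared area 10.14 mm²), so overlapping operands fuse into one piece — 1 connected region; the cube at (6, 4.5) is absent (z outside [4, 8.5]); Subtracting the remaining from the first: none of the subtracted shapes is present at this height, so the result so far is unchanged — 1 connected region. The result has 1 disconnected region.

1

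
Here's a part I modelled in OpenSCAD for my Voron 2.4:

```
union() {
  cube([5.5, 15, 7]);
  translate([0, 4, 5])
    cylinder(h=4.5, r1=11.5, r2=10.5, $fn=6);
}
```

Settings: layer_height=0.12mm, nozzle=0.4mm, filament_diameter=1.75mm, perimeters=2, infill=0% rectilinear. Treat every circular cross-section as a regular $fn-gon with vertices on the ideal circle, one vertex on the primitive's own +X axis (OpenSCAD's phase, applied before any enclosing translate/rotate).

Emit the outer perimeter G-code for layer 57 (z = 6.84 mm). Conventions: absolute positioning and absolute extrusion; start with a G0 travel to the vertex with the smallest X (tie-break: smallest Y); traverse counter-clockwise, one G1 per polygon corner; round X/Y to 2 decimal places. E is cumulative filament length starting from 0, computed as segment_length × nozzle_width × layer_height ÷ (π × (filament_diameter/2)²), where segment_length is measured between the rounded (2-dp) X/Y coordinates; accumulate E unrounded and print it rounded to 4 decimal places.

G0 X-11.09 Y4.00 Z6.84
G1 X-5.55 Y-5.61 E0.2214
G1 X5.55 Y-5.61 E0.4429
G1 X11.09 Y4.00 E0.6642
G1 X5.55 Y13.61 E0.8856
G1 X5.50 Y13.61 E0.8866
G1 X5.50 Y15.00 E0.9143
G1 X0.00 Y15.00 E1.0241
G1 X0.00 Y13.61 E1.0518
G1 X-5.55 Y13.61 E1.1626
G1 X-11.09 Y4.00 E1.3840

At z = 6.84 mm: the cube is present — its section is the full 5.5×15 rectangle; the cone at (0, 4): at t=0.409 of its height the radius interpolates to r₁+(r₂−r₁)t = 11.091, giving a regular 6-gon of that circumradius; Merging all regions: the regions partially overlap (shared area 74.83 mm²), so overlapping operands fuse into one piece — 1 connected region. The outline is a single polygon with 10 vertices. Extrusion per mm of travel: 0.4 × 0.12 / (π × 0.875²) = 0.019956. Accumulating E over each segment gives final E = 1.3840.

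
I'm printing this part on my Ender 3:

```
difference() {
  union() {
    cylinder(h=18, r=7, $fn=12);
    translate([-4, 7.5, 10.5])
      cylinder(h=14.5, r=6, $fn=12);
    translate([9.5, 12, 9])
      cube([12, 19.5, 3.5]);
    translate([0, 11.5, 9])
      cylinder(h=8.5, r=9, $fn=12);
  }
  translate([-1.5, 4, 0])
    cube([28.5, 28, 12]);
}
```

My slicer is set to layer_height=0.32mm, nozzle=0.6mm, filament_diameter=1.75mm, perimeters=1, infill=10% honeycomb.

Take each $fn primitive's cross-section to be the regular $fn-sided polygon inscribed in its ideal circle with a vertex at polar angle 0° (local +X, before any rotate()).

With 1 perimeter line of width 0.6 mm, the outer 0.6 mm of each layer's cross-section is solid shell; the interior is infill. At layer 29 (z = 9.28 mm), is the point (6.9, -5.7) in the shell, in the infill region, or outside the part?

At z = 9.28 mm: the r=7 cylinder contributes a regular 12-gon of circumradius 7; the cylinder at (-4, 7.5) is not intersected at this z (z outside [10.5, 25]); the cube at (9.5, 12) (footprint 12×19.5) is included at this height; the r=9 cylinder at (0, 11.5) contributes a regular 12-gon of circumradius 9; Merging all regions: the regions partially overlap (shared area 29.84 mm²), so overlapping operands fuse into one piece — 2 connected regions; the cube at (-1.5, 4) is present — its section is the full 28.5×28 rectangle; Subtracting the remaining from the first: starting from that combined region, the 28.5×28 cube at (-1.5, 4) partially overlaps it — only the 376.02 mm² overlap (of its 798.00 mm²) is removed, clipping the outline — 1 connected region. Overall, the cross-section is a single solid region. The nearest boundary edge runs (6.06, -3.50)→(3.50, -6.06); distance from the point to it = 2.15 mm. The point is not inside any of the regions above, so it lies outside the cross-section (2.15 mm from the nearest boundary).

outside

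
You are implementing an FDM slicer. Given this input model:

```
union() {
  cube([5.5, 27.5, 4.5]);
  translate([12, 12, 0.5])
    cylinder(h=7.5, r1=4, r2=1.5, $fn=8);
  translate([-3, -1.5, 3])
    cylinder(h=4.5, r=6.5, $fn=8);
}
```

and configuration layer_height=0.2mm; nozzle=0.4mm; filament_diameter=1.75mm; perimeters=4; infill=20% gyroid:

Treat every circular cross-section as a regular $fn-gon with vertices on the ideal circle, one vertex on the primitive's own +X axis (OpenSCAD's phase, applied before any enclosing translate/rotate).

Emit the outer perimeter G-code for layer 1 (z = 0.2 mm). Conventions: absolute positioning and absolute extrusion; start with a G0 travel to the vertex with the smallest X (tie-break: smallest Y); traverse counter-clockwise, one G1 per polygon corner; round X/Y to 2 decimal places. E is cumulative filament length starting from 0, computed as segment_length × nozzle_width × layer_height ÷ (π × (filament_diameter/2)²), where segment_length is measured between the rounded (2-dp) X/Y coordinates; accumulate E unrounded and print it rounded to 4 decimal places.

At z = 0.2 mm: the 5.5×27.5 cube contributes its full rectangle; the cone at (12, 12) is not intersected at this z (z outside [0.5, 8]); the cylinder at (-3, -1.5) is absent (z outside [3, 7.5]); Combining (union): only the 5.5×27.5 cube is present, so the union is just that shape — 1 connected region. The outline is a single polygon with 4 vertices. Extrusion per mm of travel: 0.4 × 0.2 / (π × 0.875²) = 0.033260. Accumulating E over each segment gives final E = 2.1952.

G0 X0.00 Y0.00 Z0.20
G1 X5.50 Y0.00 E0.1829
G1 X5.50 Y27.50 E1.0976
G1 X0.00 Y27.50 E1.2805
G1 X0.00 Y0.00 E2.1952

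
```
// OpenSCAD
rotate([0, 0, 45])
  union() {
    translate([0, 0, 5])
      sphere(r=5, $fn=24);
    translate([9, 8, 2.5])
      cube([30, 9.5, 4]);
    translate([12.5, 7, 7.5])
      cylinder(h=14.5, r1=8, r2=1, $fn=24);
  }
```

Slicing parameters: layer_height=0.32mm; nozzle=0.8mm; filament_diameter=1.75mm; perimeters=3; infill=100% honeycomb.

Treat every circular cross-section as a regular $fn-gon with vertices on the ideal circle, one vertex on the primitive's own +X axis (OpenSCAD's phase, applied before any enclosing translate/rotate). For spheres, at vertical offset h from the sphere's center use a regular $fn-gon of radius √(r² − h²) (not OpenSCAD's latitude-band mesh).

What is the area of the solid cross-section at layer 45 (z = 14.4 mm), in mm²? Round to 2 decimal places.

67.70 mm²

At z = 14.4 mm: the sphere is absent (|z−center|=9.400 > r=5); the cube at (9, 8) does not reach this height (z outside [2.5, 6.5]); the cone at (12.5, 7): at t=0.476 of its height the radius interpolates to r₁+(r₂−r₁)t = 4.669, giving a regular 24-gon of that circumradius (area = (24/2)·4.669²·sin(360°/24) = 67.70 mm²); Merging all regions: only the cone at (12.5, 7) is present, so the union is just that shape — area = 67.70 mm²; (whole slice rotated 45° about Z — lengths, areas and connectivity unchanged). Overall, the cross-section is a single solid region. Net area = 67.70 mm².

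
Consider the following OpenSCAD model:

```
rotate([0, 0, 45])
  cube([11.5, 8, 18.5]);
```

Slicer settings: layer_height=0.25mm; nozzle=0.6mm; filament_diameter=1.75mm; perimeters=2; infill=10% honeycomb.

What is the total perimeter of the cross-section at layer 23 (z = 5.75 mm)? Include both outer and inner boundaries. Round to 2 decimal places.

39.00 mm

At z = 5.75 mm: the cube is present — its section is the full 11.5×8 rectangle (perimeter 39.00 mm); (whole slice rotated 45° about Z — lengths, areas and connectivity unchanged). Overall, the cross-section is a single solid region. Total boundary length (outer) = 39.00 mm.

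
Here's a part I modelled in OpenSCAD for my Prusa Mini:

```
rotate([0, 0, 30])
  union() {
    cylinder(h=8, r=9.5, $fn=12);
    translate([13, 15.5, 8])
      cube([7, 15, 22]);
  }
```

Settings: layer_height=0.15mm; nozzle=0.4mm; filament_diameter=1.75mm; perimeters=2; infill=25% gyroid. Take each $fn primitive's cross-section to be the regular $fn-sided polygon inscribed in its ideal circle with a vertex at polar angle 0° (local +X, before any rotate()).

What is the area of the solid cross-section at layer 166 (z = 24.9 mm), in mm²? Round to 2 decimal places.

105.00 mm²

At z = 24.9 mm: the cylinder does not reach this height (z outside [0, 8]); the cube at (13, 15.5) is present — its section is the full 7×15 rectangle (area 105.00 mm²); Merging all regions: only the 7×15 cube at (13, 15.5) is present, so the union is just that shape — area = 105.00 mm²; (rotated 30° about Z; rotation is an isometry so areas/perimeters/island counts are preserved). Overall, the cross-section is a single solid region. Net area = 105.00 mm².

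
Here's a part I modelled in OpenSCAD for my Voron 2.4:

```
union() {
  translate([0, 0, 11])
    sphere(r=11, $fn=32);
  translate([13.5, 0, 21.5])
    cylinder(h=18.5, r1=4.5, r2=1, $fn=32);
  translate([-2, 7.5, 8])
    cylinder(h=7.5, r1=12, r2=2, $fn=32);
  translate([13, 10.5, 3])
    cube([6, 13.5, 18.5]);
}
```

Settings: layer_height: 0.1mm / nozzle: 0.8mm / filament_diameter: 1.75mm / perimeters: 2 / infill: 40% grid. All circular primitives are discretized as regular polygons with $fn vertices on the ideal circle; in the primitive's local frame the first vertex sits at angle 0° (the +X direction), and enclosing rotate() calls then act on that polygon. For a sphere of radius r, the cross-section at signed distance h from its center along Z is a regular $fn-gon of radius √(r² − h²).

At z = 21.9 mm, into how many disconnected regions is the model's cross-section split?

2

At z = 21.9 mm: the sphere: section is a regular 32-gon, circumradius = √(r²−h²) = √(11²−10.9²) = 1.480; the cone at (13.5, 0) (r1=4.5→r2=1) has section circumradius 4.424 here — a regular 32-gon; the cone at (-2, 7.5) is absent (z outside [8, 15.5]); the cube at (13, 10.5) is not intersected at this z (z outside [3, 21.5]); Combining (union): the 2 present regions are separate (no shared area or edge), so areas and boundary lengths simply add and each stays a separate island — 2 connected regions. The result has 2 disconnected regions.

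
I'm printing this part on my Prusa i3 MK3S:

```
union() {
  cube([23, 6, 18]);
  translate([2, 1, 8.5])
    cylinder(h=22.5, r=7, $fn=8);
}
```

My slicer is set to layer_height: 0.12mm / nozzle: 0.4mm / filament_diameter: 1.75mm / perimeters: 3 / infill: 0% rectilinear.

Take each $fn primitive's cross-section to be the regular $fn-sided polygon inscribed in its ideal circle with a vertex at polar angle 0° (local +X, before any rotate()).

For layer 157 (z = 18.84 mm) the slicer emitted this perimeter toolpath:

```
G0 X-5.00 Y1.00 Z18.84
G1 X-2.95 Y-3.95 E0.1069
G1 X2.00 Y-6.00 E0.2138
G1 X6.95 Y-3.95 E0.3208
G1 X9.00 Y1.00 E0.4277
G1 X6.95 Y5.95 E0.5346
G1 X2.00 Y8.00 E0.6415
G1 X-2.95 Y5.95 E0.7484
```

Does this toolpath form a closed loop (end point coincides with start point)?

no

Start point (G0): (-5.00, 1.00). End point (last G1): the path does not return to the start — open.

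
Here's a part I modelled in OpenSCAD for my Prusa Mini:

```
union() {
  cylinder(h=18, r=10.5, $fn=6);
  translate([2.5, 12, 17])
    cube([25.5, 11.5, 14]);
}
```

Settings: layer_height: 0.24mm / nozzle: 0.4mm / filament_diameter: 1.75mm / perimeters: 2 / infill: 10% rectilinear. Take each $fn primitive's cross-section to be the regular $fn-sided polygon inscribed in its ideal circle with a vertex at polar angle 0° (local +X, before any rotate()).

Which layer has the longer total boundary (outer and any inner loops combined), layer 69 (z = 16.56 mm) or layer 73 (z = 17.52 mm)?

layer 73 (z = 17.52 mm)

Layer 69 (z = 16.56): the r=10.5 cylinder gives a regular 6-gon of circumradius 10.5 (constant along its height) (perimeter = 2·6·10.500·sin(180°/6) = 63.00 mm); the cube at (2.5, 12) is not intersected at this z (z outside [17, 31]); Combining (union): only the r=10.5 cylinder is present, so the union is just that shape — boundary = 63.00 mm. So its perimeter = 63.00 mm. Layer 73 (z = 17.52): the r=10.5 cylinder gives a regular 6-gon of circumradius 10.5 (constant along its height) (perimeter = 2·6·10.500·sin(180°/6) = 63.00 mm); the 25.5×11.5 cube at (2.5, 12) contributes its full rectangle (perimeter 74.00 mm); Taking the union: the 2 present regions are separate (no shared area or edge), so areas and boundary lengths simply add and each stays a separate island — boundary = 137.00 mm. So its perimeter = 137.00 mm. Layer 73 is larger (137.00 vs 63.00 mm).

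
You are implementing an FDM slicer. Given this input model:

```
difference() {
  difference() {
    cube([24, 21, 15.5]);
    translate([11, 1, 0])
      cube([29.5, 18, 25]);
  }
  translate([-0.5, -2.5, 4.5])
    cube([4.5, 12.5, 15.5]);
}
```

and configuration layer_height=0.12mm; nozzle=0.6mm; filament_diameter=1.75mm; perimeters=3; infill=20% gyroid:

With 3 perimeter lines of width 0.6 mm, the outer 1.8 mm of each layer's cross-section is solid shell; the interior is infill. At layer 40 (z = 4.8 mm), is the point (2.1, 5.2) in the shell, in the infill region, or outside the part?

outside

At z = 4.8 mm: the cube (footprint 24×21) is included at this height; the cube at (11, 1) (footprint 29.5×18) is included at this height; After the difference (first − rest): starting from the 24×21 cube, the 29.5×18 cube at (11, 1) partially overlaps it — only the 234.00 mm² overlap (of its 531.00 mm²) is removed, clipping the outline — 1 connected region; the cube at (-0.5, -2.5) (footprint 4.5×12.5) is included at this height; After the difference (first − rest): starting from that combined region, the 4.5×12.5 cube at (-0.5, -2.5) partially overlaps it — only the 40.00 mm² overlap (of its 56.25 mm²) is removed, clipping the outline — 1 connected region. Overall, the cross-section is a single solid region. The nearest boundary edge runs (4.00, 0.00)→(4.00, 10.00); distance from the point to it = 1.90 mm. The point is not inside any of the regions above, so it lies outside the cross-section (1.90 mm from the nearest boundary).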